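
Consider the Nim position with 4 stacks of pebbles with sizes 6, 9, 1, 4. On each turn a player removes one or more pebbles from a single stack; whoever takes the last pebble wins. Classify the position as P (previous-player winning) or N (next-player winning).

N-position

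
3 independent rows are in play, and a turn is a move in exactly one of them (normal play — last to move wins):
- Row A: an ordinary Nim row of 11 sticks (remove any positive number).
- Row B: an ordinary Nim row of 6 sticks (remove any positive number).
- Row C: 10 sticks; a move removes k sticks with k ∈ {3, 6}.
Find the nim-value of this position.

Row A is a plain Nim row of size 11, so its Grundy value is 11.
Row B is a plain Nim row of size 6, so its Grundy value is 6.
Grundy values for row C (subtraction set {3, 6}):
k:     0  1  2  3  4  5  6  7  8  9 10
g(k):  0  0  0  1  1  1  2  2  2  0  0
So g(10) = 0.
By the Sprague-Grundy theorem, the Grundy value of a sum of independent games is the XOR of the component values.
Combined value = 11 ⊕ 6 ⊕ 0 = 13.

13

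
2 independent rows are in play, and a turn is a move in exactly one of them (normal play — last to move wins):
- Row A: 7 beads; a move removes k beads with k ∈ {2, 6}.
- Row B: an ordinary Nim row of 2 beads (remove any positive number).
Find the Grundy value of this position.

3

For row A, compute g(0), g(1), … with moves {2, 6}:
k:     0  1  2  3  4  5  6  7
g(k):  0  0  1  1  0  0  1  1
So g(7) = 1.
Row B is a plain Nim row of size 2, so its Grundy value is 2.
By the Sprague-Grundy theorem, the Grundy value of a sum of independent games is the XOR of the component values.
Combined value = 1 XOR 2 = 3.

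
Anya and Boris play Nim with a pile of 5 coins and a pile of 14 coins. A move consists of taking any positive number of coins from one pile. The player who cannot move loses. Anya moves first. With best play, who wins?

Write each in binary and XOR column by column:
  0101  (5)
  1110  (14)
  ----
  1011  (11)
The nim-sum is 11 ≠ 0, so this is an N-position: the player to move can win; Anya has a winning move.

Anya wins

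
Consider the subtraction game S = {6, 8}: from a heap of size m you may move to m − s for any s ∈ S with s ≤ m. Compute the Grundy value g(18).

0

Compute g(0), g(1), … for moves {6, 8}:
k:     0  1  2  3  4  5  6  7  8  9 10 11 12 13 14 15 16 17 18
g(k):  0  0  0  0  0  0  1  1  1  1  1  1  2  2  0  0  0  0  0
So g(18) = 0.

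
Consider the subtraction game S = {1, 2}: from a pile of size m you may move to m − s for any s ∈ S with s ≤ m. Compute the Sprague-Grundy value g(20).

Build the Grundy sequence with g(k) = mex{g(k−s) : s ∈ {1, 2}, s ≤ k}:
k:     0  1  2  3  4  5  6  7  8  9 10 11 12 13 14 15 16 17 18 19 20
g(k):  0  1  2  0  1  2  0  1  2  0  1  2  0  1  2  0  1  2  0  1  2
So g(20) = 2.

2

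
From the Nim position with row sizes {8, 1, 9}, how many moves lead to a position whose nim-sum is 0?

0

Compute the nim-sum pairwise:
8 XOR 1 = 9
9 XOR 9 = 0
The nim-sum is already 0, so every move leaves a nonzero nim-sum — there are no winning moves.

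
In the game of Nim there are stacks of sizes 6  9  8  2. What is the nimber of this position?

Nim-sum: 6 ^ 9 ^ 8 ^ 2 = 5.

5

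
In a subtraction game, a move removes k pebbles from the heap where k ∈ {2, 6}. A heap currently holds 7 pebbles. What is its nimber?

Grundy values for subtraction set {2, 6}:
k:     0  1  2  3  4  5  6  7
g(k):  0  0  1  1  0  0  1  1
So g(7) = 1.

1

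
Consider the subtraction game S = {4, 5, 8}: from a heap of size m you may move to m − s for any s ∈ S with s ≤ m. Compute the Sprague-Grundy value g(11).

2

Grundy values for subtraction set {4, 5, 8}:
g(0) = mex{} = 0
g(1) = mex{} = 0
g(2) = mex{} = 0
g(3) = mex{} = 0
g(4) = mex{0} = 1
g(5) = mex{0} = 1
g(6) = mex{0} = 1
g(7) = mex{0} = 1
g(8) = mex{0,1} = 2
g(9) = mex{0,1} = 2
g(10) = mex{0,1} = 2
g(11) = mex{0,1} = 2
So g(11) = 2.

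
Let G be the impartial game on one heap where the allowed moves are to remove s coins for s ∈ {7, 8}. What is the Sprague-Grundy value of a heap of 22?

Grundy values for subtraction set {7, 8}:
k:     0  1  2  3  4  5  6  7  8  9 10 11 12 13 14 15 16 17 18 19 20 21 22
g(k):  0  0  0  0  0  0  0  1  1  1  1  1  1  1  2  0  0  0  0  0  0  0  1
So g(22) = 1.

1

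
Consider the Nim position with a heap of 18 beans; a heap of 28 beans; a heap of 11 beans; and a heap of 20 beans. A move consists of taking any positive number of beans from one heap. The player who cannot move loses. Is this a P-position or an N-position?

N-position

Compute the nim-sum pairwise:
18 ⊕ 28 = 14
14 ⊕ 11 = 5
5 ⊕ 20 = 17
The nim-sum is 17 ≠ 0, so this is an N-position: the player to move can win.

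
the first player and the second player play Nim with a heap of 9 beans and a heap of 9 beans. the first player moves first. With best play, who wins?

the second player wins

Nim-sum: 9 XOR 9 = 0.
The nim-sum is 0, so this is a P-position: the player to move is in a losing position under optimal play; the first player is about to move from it and so loses — the second player wins.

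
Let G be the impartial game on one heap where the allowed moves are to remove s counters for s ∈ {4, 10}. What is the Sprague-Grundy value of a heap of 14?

Build the Grundy sequence with g(k) = mex{g(k−s) : s ∈ {4, 10}, s ≤ k}:
g(0) = mex{} = 0
g(1) = mex{} = 0
g(2) = mex{} = 0
g(3) = mex{} = 0
g(4) = mex{0} = 1
g(5) = mex{0} = 1
g(6) = mex{0} = 1
g(7) = mex{0} = 1
g(8) = mex{1} = 0
g(9) = mex{1} = 0
g(10) = mex{0,1} = 2
g(11) = mex{0,1} = 2
g(12) = mex{0} = 1
g(13) = mex{0} = 1
g(14) = mex{1,2} = 0
So g(14) = 0.

0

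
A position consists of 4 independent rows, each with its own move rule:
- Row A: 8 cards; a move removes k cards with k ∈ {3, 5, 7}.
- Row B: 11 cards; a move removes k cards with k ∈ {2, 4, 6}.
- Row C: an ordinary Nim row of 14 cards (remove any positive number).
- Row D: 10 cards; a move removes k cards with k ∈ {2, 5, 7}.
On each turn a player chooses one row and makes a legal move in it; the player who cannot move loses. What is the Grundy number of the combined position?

13

For row A, compute g(0), g(1), … with moves {3, 5, 7}:
k:     0  1  2  3  4  5  6  7  8
g(k):  0  0  0  1  1  1  2  2  2
So g(8) = 2.
Grundy values for row B (subtraction set {2, 4, 6}):
k:     0  1  2  3  4  5  6  7  8  9 10 11
g(k):  0  0  1  1  2  2  3  3  0  0  1  1
So g(11) = 1.
Row C is a plain Nim row of size 14, so its Grundy value is 14.
Grundy values for row D (subtraction set {2, 5, 7}):
k:     0  1  2  3  4  5  6  7  8  9 10
g(k):  0  0  1  1  0  2  1  3  2  2  0
So g(10) = 0.
The value of a disjunctive sum is the nim-sum of the parts.
Combined value = 2 XOR 1 XOR 14 XOR 0 = 13.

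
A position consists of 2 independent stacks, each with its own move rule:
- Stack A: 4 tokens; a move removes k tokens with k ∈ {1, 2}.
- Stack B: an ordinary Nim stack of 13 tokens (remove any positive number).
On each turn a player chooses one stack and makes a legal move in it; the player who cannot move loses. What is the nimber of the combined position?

12

Build the Grundy sequence for stack A with g(k) = mex{g(k−s) : s ∈ {1, 2}, s ≤ k}:
g(0) = mex{} = 0
g(1) = mex{0} = 1
g(2) = mex{0,1} = 2
g(3) = mex{1,2} = 0
g(4) = mex{0,2} = 1
So g(4) = 1.
Stack B is a plain Nim stack of size 13, so its Grundy value is 13.
By the Sprague-Grundy theorem, the Grundy value of a sum of independent games is the XOR of the component values.
Combined value = 1 ⊕ 13 = 12.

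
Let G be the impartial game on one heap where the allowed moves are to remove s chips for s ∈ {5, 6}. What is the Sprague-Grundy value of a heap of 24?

0

Grundy values for subtraction set {5, 6}:
k:     0  1  2  3  4  5  6  7  8  9 10 11 12 13 14 15 16 17 18 19 20 21 22 23 24
g(k):  0  0  0  0  0  1  1  1  1  1  2  0  0  0  0  0  1  1  1  1  1  2  0  0  0
So g(24) = 0.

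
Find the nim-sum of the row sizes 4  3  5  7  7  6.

Nim-sum: 4 ^ 3 ^ 5 ^ 7 ^ 7 ^ 6 = 4.

4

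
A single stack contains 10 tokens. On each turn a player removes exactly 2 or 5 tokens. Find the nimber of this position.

Compute g(0), g(1), … for moves {2, 5}:
k:     0  1  2  3  4  5  6  7  8  9 10
g(k):  0  0  1  1  0  2  1  0  0  1  1
So g(10) = 1.

1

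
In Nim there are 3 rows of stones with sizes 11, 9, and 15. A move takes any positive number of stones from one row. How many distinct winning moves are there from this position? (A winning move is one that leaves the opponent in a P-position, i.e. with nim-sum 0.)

3

Write each in binary and XOR column by column:
  1011  (11)
  1001  (9)
  1111  (15)
  ----
  1101  (13)
The overall nim-sum is X = 13. A row of size p has a winning move iff p XOR X < p (reduce it to p XOR X).
  11: 11 XOR 13 = 6 < 11 — winning move (to 6).
  9: 9 XOR 13 = 4 < 9 — winning move (to 4).
  15: 15 XOR 13 = 2 < 15 — winning move (to 2).
That gives 3 winning moves.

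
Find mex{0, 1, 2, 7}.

3

The values 0, 1, 2 are all present; 3 is the first non-negative integer missing from the set.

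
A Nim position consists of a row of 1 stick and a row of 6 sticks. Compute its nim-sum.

Write each in binary and XOR column by column:
  001  (1)
  110  (6)
  ---
  111  (7)

7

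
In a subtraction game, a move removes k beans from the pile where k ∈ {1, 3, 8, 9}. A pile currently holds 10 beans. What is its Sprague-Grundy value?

Grundy values for subtraction set {1, 3, 8, 9}:
g(0) = mex{} = 0
g(1) = mex{0} = 1
g(2) = mex{1} = 0
g(3) = mex{0} = 1
g(4) = mex{1} = 0
g(5) = mex{0} = 1
g(6) = mex{1} = 0
g(7) = mex{0} = 1
g(8) = mex{0,1} = 2
g(9) = mex{0,1,2} = 3
g(10) = mex{0,1,3} = 2
So g(10) = 2.

2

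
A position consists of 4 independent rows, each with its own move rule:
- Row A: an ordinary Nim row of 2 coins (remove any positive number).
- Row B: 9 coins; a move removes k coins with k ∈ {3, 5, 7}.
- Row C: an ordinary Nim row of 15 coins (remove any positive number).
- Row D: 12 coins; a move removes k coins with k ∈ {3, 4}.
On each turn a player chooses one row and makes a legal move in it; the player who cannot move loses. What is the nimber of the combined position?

15

Row A is a plain Nim row of size 2, so its Grundy value is 2.
Grundy values for row B (subtraction set {3, 5, 7}):
g(0) = mex{} = 0
g(1) = mex{} = 0
g(2) = mex{} = 0
g(3) = mex{0} = 1
g(4) = mex{0} = 1
g(5) = mex{0} = 1
g(6) = mex{0,1} = 2
g(7) = mex{0,1} = 2
g(8) = mex{0,1} = 2
g(9) = mex{0,1,2} = 3
So g(9) = 3.
Row C is a plain Nim row of size 15, so its Grundy value is 15.
Build the Grundy sequence for row D with g(k) = mex{g(k−s) : s ∈ {3, 4}, s ≤ k}:
k:     0  1  2  3  4  5  6  7  8  9 10 11 12
g(k):  0  0  0  1  1  1  2  0  0  0  1  1  1
So g(12) = 1.
The value of a disjunctive sum is the nim-sum of the parts.
Combined value = 2 ⊕ 3 ⊕ 15 ⊕ 1 = 15.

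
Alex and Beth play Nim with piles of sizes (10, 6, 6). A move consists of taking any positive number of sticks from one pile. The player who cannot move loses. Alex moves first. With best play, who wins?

Nim-sum: 10 ⊕ 6 ⊕ 6 = 10.
The nim-sum is 10 ≠ 0, so this is an N-position: the player to move can win; Alex has a winning move.

Alex wins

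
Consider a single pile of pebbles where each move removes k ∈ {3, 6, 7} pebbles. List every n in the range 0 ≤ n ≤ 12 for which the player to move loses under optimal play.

0, 1, 2, 10, 11, 12

Grundy values for subtraction set {3, 6, 7}:
g(0) = mex{} = 0
g(1) = mex{} = 0
g(2) = mex{} = 0
g(3) = mex{0} = 1
g(4) = mex{0} = 1
g(5) = mex{0} = 1
g(6) = mex{0,1} = 2
g(7) = mex{0,1} = 2
g(8) = mex{0,1} = 2
g(9) = mex{0,1,2} = 3
g(10) = mex{1,2} = 0
g(11) = mex{1,2} = 0
g(12) = mex{1,2,3} = 0
The P-positions (g = 0) in 0..12 are 0, 1, 2, 10, 11, 12.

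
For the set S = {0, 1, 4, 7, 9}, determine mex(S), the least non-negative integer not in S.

The values 0, 1 are all present; 2 is the first non-negative integer missing from the set.

2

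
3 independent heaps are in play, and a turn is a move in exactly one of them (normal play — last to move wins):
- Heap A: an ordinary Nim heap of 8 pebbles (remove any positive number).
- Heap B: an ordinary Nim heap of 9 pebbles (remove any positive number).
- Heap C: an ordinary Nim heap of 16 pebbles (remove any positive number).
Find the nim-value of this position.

17

Heap A is a plain Nim heap of size 8, so its Grundy value is 8.
Heap B is a plain Nim heap of size 9, so its Grundy value is 9.
Heap C is a plain Nim heap of size 16, so its Grundy value is 16.
By the Sprague-Grundy theorem, the Grundy value of a sum of independent games is the XOR of the component values.
Combined value = 8 XOR 9 XOR 16 = 17.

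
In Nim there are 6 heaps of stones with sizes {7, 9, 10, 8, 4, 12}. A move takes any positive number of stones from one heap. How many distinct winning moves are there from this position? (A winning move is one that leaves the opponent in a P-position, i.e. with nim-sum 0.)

Compute the nim-sum pairwise:
7 ⊕ 9 = 14
14 ⊕ 10 = 4
4 ⊕ 8 = 12
12 ⊕ 4 = 8
8 ⊕ 12 = 4
The overall nim-sum is X = 4. A heap of size p has a winning move iff p XOR X < p (reduce it to p XOR X).
  7: 7 XOR 4 = 3 < 7 — winning move (to 3).
  9: 9 XOR 4 = 13 ≥ 9 — no move.
  10: 10 XOR 4 = 14 ≥ 10 — no move.
  8: 8 XOR 4 = 12 ≥ 8 — no move.
  4: 4 XOR 4 = 0 < 4 — winning move (to 0).
  12: 12 XOR 4 = 8 < 12 — winning move (to 8).
That gives 3 winning moves.

3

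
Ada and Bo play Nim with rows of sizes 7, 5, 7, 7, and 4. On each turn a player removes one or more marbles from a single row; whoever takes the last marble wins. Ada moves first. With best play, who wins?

Ada wins

Nim-sum: 7 XOR 5 XOR 7 XOR 7 XOR 4 = 6.
The nim-sum is 6 ≠ 0, so this is an N-position: the player to move can win; Ada has a winning move.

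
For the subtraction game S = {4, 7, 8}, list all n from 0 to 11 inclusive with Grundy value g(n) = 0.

0, 1, 2, 3

Grundy values for subtraction set {4, 7, 8}:
g(0) = mex{} = 0
g(1) = mex{} = 0
g(2) = mex{} = 0
g(3) = mex{} = 0
g(4) = mex{0} = 1
g(5) = mex{0} = 1
g(6) = mex{0} = 1
g(7) = mex{0} = 1
g(8) = mex{0,1} = 2
g(9) = mex{0,1} = 2
g(10) = mex{0,1} = 2
g(11) = mex{0,1} = 2
The P-positions (g = 0) in 0..11 are 0, 1, 2, 3.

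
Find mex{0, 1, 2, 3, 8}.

The values 0, 1, 2, 3 are all present; 4 is the first non-negative integer missing from the set.

4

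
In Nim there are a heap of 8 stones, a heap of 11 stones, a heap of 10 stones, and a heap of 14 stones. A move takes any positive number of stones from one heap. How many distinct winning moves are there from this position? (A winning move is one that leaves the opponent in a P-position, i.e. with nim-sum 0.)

1

Bitwise XOR of the heap sizes:
  1000  (8)
  1011  (11)
  1010  (10)
  1110  (14)
  ----
  0111  (7)
The overall nim-sum is X = 7. A heap of size p has a winning move iff p XOR X < p (reduce it to p XOR X).
  8: 8 XOR 7 = 15 ≥ 8 — no move.
  11: 11 XOR 7 = 12 ≥ 11 — no move.
  10: 10 XOR 7 = 13 ≥ 10 — no move.
  14: 14 XOR 7 = 9 < 14 — winning move (to 9).
That gives 1 winning move.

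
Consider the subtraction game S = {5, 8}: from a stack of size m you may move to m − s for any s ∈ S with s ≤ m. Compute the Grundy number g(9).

Build the Grundy sequence with g(k) = mex{g(k−s) : s ∈ {5, 8}, s ≤ k}:
g(0) = mex{} = 0
g(1) = mex{} = 0
g(2) = mex{} = 0
g(3) = mex{} = 0
g(4) = mex{} = 0
g(5) = mex{0} = 1
g(6) = mex{0} = 1
g(7) = mex{0} = 1
g(8) = mex{0} = 1
g(9) = mex{0} = 1
So g(9) = 1.

1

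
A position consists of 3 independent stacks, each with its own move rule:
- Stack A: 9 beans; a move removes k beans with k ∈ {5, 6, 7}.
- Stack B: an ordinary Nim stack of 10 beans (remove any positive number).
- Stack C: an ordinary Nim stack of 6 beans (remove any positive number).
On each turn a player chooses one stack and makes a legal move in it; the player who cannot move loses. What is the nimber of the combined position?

For stack A, compute g(0), g(1), … with moves {5, 6, 7}:
g(0) = mex{} = 0
g(1) = mex{} = 0
g(2) = mex{} = 0
g(3) = mex{} = 0
g(4) = mex{} = 0
g(5) = mex{0} = 1
g(6) = mex{0} = 1
g(7) = mex{0} = 1
g(8) = mex{0} = 1
g(9) = mex{0} = 1
So g(9) = 1.
Stack B is a plain Nim stack of size 10, so its Grundy value is 10.
Stack C is a plain Nim stack of size 6, so its Grundy value is 6.
The value of a disjunctive sum is the nim-sum of the parts.
Combined value = 1 ⊕ 10 ⊕ 6 = 13.

13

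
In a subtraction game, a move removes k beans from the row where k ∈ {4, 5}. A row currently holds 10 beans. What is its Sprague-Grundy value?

0

Compute g(0), g(1), … for moves {4, 5}:
g(0) = mex{} = 0
g(1) = mex{} = 0
g(2) = mex{} = 0
g(3) = mex{} = 0
g(4) = mex{0} = 1
g(5) = mex{0} = 1
g(6) = mex{0} = 1
g(7) = mex{0} = 1
g(8) = mex{0,1} = 2
g(9) = mex{1} = 0
g(10) = mex{1} = 0
So g(10) = 0.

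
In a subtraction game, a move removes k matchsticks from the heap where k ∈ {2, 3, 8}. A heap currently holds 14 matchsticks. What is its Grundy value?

Build the Grundy sequence with g(k) = mex{g(k−s) : s ∈ {2, 3, 8}, s ≤ k}:
k:     0  1  2  3  4  5  6  7  8  9 10 11 12 13 14
g(k):  0  0  1  1  2  0  0  1  1  2  0  0  1  1  2
So g(14) = 2.

2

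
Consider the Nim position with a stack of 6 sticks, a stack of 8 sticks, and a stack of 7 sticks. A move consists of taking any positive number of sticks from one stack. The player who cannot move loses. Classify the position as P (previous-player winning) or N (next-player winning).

Nim-sum: 6 XOR 8 XOR 7 = 9.
The nim-sum is 9 ≠ 0, so this is an N-position: the player to move can win.

N-position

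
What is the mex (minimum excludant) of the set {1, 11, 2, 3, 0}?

The values 0, 1, 2, 3 are all present; 4 is the first non-negative integer missing from the set.

4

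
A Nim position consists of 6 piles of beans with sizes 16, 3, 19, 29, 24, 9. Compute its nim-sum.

Nim-sum: 16 ⊕ 3 ⊕ 19 ⊕ 29 ⊕ 24 ⊕ 9 = 12.

12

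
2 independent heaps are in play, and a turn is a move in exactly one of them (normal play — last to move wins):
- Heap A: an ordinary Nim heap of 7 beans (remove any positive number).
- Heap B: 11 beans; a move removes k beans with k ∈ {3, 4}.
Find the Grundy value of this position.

6

Heap A is a plain Nim heap of size 7, so its Grundy value is 7.
Build the Grundy sequence for heap B with g(k) = mex{g(k−s) : s ∈ {3, 4}, s ≤ k}:
k:     0  1  2  3  4  5  6  7  8  9 10 11
g(k):  0  0  0  1  1  1  2  0  0  0  1  1
So g(11) = 1.
The value of a disjunctive sum is the nim-sum of the parts.
Combined value = 7 XOR 1 = 6.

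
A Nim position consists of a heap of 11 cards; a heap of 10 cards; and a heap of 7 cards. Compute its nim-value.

6

Nim-sum: 11 ^ 10 ^ 7 = 6.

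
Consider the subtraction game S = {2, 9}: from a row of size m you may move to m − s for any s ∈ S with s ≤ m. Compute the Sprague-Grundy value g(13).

Compute g(0), g(1), … for moves {2, 9}:
k:     0  1  2  3  4  5  6  7  8  9 10 11 12 13
g(k):  0  0  1  1  0  0  1  1  0  2  1  0  0  1
So g(13) = 1.

1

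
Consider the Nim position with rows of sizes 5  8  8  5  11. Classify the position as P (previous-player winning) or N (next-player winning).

Bitwise XOR of the heap sizes:
  0101  (5)
  1000  (8)
  1000  (8)
  0101  (5)
  1011  (11)
  ----
  1011  (11)
The nim-sum is 11 ≠ 0, so this is an N-position: the player to move can win.

N-position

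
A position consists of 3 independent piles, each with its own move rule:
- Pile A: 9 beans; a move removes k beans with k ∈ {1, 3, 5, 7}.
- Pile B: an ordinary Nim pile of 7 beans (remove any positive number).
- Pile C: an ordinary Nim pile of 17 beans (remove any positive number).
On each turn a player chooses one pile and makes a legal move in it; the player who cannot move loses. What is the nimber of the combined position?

23

Build the Grundy sequence for pile A with g(k) = mex{g(k−s) : s ∈ {1, 3, 5, 7}, s ≤ k}:
k:     0  1  2  3  4  5  6  7  8  9
g(k):  0  1  0  1  0  1  0  1  0  1
So g(9) = 1.
Pile B is a plain Nim pile of size 7, so its Grundy value is 7.
Pile C is a plain Nim pile of size 17, so its Grundy value is 17.
By the Sprague-Grundy theorem, the Grundy value of a sum of independent games is the XOR of the component values.
Combined value = 1 ⊕ 7 ⊕ 17 = 23.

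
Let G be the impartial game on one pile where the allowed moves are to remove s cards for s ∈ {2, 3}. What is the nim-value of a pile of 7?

Compute g(0), g(1), … for moves {2, 3}:
k:     0  1  2  3  4  5  6  7
g(k):  0  0  1  1  2  0  0  1
So g(7) = 1.

1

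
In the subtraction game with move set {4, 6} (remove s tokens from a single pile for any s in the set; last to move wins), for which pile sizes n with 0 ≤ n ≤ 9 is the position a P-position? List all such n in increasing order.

0, 1, 2, 3

Compute g(0), g(1), … for moves {4, 6}:
k:     0  1  2  3  4  5  6  7  8  9
g(k):  0  0  0  0  1  1  1  1  2  2
The P-positions (g = 0) in 0..9 are 0, 1, 2, 3.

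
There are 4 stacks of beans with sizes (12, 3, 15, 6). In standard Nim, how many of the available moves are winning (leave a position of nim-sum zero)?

3

Compute the nim-sum pairwise:
12 ^ 3 = 15
15 ^ 15 = 0
0 ^ 6 = 6
The overall nim-sum is X = 6. A stack of size p has a winning move iff p XOR X < p (reduce it to p XOR X).
  12: 12 XOR 6 = 10 < 12 — winning move (to 10).
  3: 3 XOR 6 = 5 ≥ 3 — no move.
  15: 15 XOR 6 = 9 < 15 — winning move (to 9).
  6: 6 XOR 6 = 0 < 6 — winning move (to 0).
That gives 3 winning moves.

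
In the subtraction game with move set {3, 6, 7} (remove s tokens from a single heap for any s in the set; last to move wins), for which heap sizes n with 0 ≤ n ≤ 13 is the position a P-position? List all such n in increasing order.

0, 1, 2, 10, 11, 12

Build the Grundy sequence with g(k) = mex{g(k−s) : s ∈ {3, 6, 7}, s ≤ k}:
k:     0  1  2  3  4  5  6  7  8  9 10 11 12 13
g(k):  0  0  0  1  1  1  2  2  2  3  0  0  0  1
The P-positions (g = 0) in 0..13 are 0, 1, 2, 10, 11, 12.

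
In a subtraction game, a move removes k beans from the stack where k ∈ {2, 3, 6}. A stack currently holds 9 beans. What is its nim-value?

0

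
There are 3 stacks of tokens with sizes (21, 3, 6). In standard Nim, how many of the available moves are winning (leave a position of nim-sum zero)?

Compute the nim-sum pairwise:
21 XOR 3 = 22
22 XOR 6 = 16
The overall nim-sum is X = 16. A stack of size p has a winning move iff p XOR X < p (reduce it to p XOR X).
  21: 21 XOR 16 = 5 < 21 — winning move (to 5).
  3: 3 XOR 16 = 19 ≥ 3 — no move.
  6: 6 XOR 16 = 22 ≥ 6 — no move.
That gives 1 winning move.

1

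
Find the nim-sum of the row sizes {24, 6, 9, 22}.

1

Nim-sum: 24 ⊕ 6 ⊕ 9 ⊕ 22 = 1.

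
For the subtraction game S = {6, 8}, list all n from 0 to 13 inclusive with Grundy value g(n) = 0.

0, 1, 2, 3, 4, 5

Compute g(0), g(1), … for moves {6, 8}:
g(0) = mex{} = 0
g(1) = mex{} = 0
g(2) = mex{} = 0
g(3) = mex{} = 0
g(4) = mex{} = 0
g(5) = mex{} = 0
g(6) = mex{0} = 1
g(7) = mex{0} = 1
g(8) = mex{0} = 1
g(9) = mex{0} = 1
g(10) = mex{0} = 1
g(11) = mex{0} = 1
g(12) = mex{0,1} = 2
g(13) = mex{0,1} = 2
The P-positions (g = 0) in 0..13 are 0, 1, 2, 3, 4, 5.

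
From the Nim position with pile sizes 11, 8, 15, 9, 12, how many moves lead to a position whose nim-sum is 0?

Write each in binary and XOR column by column:
  1011  (11)
  1000  (8)
  1111  (15)
  1001  (9)
  1100  (12)
  ----
  1001  (9)
The overall nim-sum is X = 9. A pile of size p has a winning move iff p XOR X < p (reduce it to p XOR X).
  11: 11 XOR 9 = 2 < 11 — winning move (to 2).
  8: 8 XOR 9 = 1 < 8 — winning move (to 1).
  15: 15 XOR 9 = 6 < 15 — winning move (to 6).
  9: 9 XOR 9 = 0 < 9 — winning move (to 0).
  12: 12 XOR 9 = 5 < 12 — winning move (to 5).
That gives 5 winning moves.

5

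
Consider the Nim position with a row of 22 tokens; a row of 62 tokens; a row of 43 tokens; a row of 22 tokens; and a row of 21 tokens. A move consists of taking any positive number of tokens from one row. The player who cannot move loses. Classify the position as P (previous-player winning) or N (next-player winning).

Nim-sum: 22 ⊕ 62 ⊕ 43 ⊕ 22 ⊕ 21 = 0.
The nim-sum is 0, so this is a P-position: the player to move is in a losing position under optimal play.

P-position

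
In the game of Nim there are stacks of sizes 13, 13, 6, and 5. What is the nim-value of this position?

Nim-sum: 13 XOR 13 XOR 6 XOR 5 = 3.

3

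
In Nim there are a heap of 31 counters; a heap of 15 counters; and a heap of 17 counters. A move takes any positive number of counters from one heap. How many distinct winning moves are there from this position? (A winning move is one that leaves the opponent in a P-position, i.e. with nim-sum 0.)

Compute the nim-sum pairwise:
31 ^ 15 = 16
16 ^ 17 = 1
The overall nim-sum is X = 1. A heap of size p has a winning move iff p XOR X < p (reduce it to p XOR X).
  31: 31 XOR 1 = 30 < 31 — winning move (to 30).
  15: 15 XOR 1 = 14 < 15 — winning move (to 14).
  17: 17 XOR 1 = 16 < 17 — winning move (to 16).
That gives 3 winning moves.

3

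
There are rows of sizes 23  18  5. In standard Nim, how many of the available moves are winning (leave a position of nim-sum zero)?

Nim-sum: 23 ⊕ 18 ⊕ 5 = 0.
The nim-sum is already 0, so every move leaves a nonzero nim-sum — there are no winning moves.

0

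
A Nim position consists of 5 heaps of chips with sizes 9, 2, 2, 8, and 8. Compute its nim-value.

9

In binary:
  1001  (9)
  0010  (2)
  0010  (2)
  1000  (8)
  1000  (8)
  ----
  1001  (9)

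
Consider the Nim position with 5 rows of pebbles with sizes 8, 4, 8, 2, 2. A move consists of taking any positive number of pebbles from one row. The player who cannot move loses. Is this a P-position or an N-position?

Compute the nim-sum pairwise:
8 XOR 4 = 12
12 XOR 8 = 4
4 XOR 2 = 6
6 XOR 2 = 4
The nim-sum is 4 ≠ 0, so this is an N-position: the player to move can win.

N-position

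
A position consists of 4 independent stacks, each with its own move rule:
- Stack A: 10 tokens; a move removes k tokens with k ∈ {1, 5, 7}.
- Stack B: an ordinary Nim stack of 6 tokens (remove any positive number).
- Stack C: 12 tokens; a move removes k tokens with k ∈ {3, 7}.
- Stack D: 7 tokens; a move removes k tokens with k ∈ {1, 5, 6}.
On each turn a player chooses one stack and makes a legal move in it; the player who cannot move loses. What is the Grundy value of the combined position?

5

For stack A, compute g(0), g(1), … with moves {1, 5, 7}:
g(0) = mex{} = 0
g(1) = mex{0} = 1
g(2) = mex{1} = 0
g(3) = mex{0} = 1
g(4) = mex{1} = 0
g(5) = mex{0} = 1
g(6) = mex{1} = 0
g(7) = mex{0} = 1
g(8) = mex{1} = 0
g(9) = mex{0} = 1
g(10) = mex{1} = 0
So g(10) = 0.
Stack B is a plain Nim stack of size 6, so its Grundy value is 6.
Grundy values for stack C (subtraction set {3, 7}):
k:     0  1  2  3  4  5  6  7  8  9 10 11 12
g(k):  0  0  0  1  1  1  0  2  2  1  0  0  0
So g(12) = 0.
Grundy values for stack D (subtraction set {1, 5, 6}):
g(0) = mex{} = 0
g(1) = mex{0} = 1
g(2) = mex{1} = 0
g(3) = mex{0} = 1
g(4) = mex{1} = 0
g(5) = mex{0} = 1
g(6) = mex{0,1} = 2
g(7) = mex{0,1,2} = 3
So g(7) = 3.
By the Sprague-Grundy theorem, the Grundy value of a sum of independent games is the XOR of the component values.
Combined value = 0 XOR 6 XOR 0 XOR 3 = 5.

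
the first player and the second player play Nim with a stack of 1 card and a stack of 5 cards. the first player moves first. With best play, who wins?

the first player wins

Nim-sum: 1 ⊕ 5 = 4.
The nim-sum is 4 ≠ 0, so this is an N-position: the player to move can win; the first player has a winning move.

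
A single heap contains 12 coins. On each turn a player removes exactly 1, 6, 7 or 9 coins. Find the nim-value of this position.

0

Grundy values for subtraction set {1, 6, 7, 9}:
k:     0  1  2  3  4  5  6  7  8  9 10 11 12
g(k):  0  1  0  1  0  1  2  3  2  3  2  3  0
So g(12) = 0.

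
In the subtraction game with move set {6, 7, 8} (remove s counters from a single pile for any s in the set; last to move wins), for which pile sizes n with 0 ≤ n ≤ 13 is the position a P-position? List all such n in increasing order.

0, 1, 2, 3, 4, 5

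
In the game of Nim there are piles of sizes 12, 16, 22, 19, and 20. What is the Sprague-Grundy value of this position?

13

Bitwise XOR of the heap sizes:
  01100  (12)
  10000  (16)
  10110  (22)
  10011  (19)
  10100  (20)
  -----
  01101  (13)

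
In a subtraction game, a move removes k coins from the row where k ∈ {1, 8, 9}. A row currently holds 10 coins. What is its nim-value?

Grundy values for subtraction set {1, 8, 9}:
k:     0  1  2  3  4  5  6  7  8  9 10
g(k):  0  1  0  1  0  1  0  1  2  3  2
So g(10) = 2.

2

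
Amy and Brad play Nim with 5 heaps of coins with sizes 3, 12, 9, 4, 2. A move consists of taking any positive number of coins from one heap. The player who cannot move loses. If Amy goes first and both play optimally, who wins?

Nim-sum: 3 ⊕ 12 ⊕ 9 ⊕ 4 ⊕ 2 = 0.
The nim-sum is 0, so this is a P-position: the player to move is in a losing position under optimal play; Amy is about to move from it and so loses — Brad wins.

Brad wins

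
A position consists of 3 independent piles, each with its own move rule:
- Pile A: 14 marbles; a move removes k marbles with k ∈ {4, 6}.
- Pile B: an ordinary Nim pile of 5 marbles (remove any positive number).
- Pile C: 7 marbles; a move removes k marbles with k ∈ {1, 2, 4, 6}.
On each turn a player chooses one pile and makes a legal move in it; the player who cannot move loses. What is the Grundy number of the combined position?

Build the Grundy sequence for pile A with g(k) = mex{g(k−s) : s ∈ {4, 6}, s ≤ k}:
k:     0  1  2  3  4  5  6  7  8  9 10 11 12 13 14
g(k):  0  0  0  0  1  1  1  1  2  2  0  0  0  0  1
So g(14) = 1.
Pile B is a plain Nim pile of size 5, so its Grundy value is 5.
For pile C, compute g(0), g(1), … with moves {1, 2, 4, 6}:
k:     0  1  2  3  4  5  6  7
g(k):  0  1  2  0  1  2  3  4
So g(7) = 4.
The value of a disjunctive sum is the nim-sum of the parts.
Combined value = 1 XOR 5 XOR 4 = 0.

0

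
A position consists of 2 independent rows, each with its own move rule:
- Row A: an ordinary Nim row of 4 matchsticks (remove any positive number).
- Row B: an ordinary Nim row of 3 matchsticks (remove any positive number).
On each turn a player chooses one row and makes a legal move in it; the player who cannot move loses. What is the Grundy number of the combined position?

7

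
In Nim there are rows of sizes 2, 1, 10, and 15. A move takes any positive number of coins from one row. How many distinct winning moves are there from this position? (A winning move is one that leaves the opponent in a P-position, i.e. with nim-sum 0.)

1

Compute the nim-sum pairwise:
2 ⊕ 1 = 3
3 ⊕ 10 = 9
9 ⊕ 15 = 6
The overall nim-sum is X = 6. A row of size p has a winning move iff p XOR X < p (reduce it to p XOR X).
  2: 2 XOR 6 = 4 ≥ 2 — no move.
  1: 1 XOR 6 = 7 ≥ 1 — no move.
  10: 10 XOR 6 = 12 ≥ 10 — no move.
  15: 15 XOR 6 = 9 < 15 — winning move (to 9).
That gives 1 winning move.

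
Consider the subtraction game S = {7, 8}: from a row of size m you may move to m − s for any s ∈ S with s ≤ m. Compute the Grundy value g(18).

0

Compute g(0), g(1), … for moves {7, 8}:
k:     0  1  2  3  4  5  6  7  8  9 10 11 12 13 14 15 16 17 18
g(k):  0  0  0  0  0  0  0  1  1  1  1  1  1  1  2  0  0  0  0
So g(18) = 0.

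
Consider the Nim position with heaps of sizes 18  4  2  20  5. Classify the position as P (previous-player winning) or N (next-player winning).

N-position

Compute the nim-sum pairwise:
18 XOR 4 = 22
22 XOR 2 = 20
20 XOR 20 = 0
0 XOR 5 = 5
The nim-sum is 5 ≠ 0, so this is an N-position: the player to move can win.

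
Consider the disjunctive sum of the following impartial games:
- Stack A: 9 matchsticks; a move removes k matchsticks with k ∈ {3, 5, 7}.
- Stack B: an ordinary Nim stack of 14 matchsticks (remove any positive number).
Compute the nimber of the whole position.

For stack A, compute g(0), g(1), … with moves {3, 5, 7}:
k:     0  1  2  3  4  5  6  7  8  9
g(k):  0  0  0  1  1  1  2  2  2  3
So g(9) = 3.
Stack B is a plain Nim stack of size 14, so its Grundy value is 14.
By the Sprague-Grundy theorem, the Grundy value of a sum of independent games is the XOR of the component values.
Combined value = 3 XOR 14 = 13.

13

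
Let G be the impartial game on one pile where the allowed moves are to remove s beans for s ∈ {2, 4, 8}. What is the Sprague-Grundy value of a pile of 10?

2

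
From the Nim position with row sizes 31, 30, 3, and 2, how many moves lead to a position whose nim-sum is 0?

Nim-sum: 31 XOR 30 XOR 3 XOR 2 = 0.
The nim-sum is already 0, so every move leaves a nonzero nim-sum — there are no winning moves.

0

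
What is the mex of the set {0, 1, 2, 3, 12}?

The values 0, 1, 2, 3 are all present; 4 is the first non-negative integer missing from the set.

4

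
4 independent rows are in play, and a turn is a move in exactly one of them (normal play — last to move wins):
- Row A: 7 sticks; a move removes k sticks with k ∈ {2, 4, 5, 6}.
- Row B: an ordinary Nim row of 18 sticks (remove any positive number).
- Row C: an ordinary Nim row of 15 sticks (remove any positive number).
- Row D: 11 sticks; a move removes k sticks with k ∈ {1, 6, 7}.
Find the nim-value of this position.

For row A, compute g(0), g(1), … with moves {2, 4, 5, 6}:
g(0) = mex{} = 0
g(1) = mex{} = 0
g(2) = mex{0} = 1
g(3) = mex{0} = 1
g(4) = mex{0,1} = 2
g(5) = mex{0,1} = 2
g(6) = mex{0,1,2} = 3
g(7) = mex{0,1,2} = 3
So g(7) = 3.
Row B is a plain Nim row of size 18, so its Grundy value is 18.
Row C is a plain Nim row of size 15, so its Grundy value is 15.
Grundy values for row D (subtraction set {1, 6, 7}):
k:     0  1  2  3  4  5  6  7  8  9 10 11
g(k):  0  1  0  1  0  1  2  3  2  3  2  3
So g(11) = 3.
By the Sprague-Grundy theorem, the Grundy value of a sum of independent games is the XOR of the component values.
Combined value = 3 XOR 18 XOR 15 XOR 3 = 29.

29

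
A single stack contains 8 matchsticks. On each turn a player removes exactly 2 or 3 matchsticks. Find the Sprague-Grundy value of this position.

Grundy values for subtraction set {2, 3}:
g(0) = mex{} = 0
g(1) = mex{} = 0
g(2) = mex{0} = 1
g(3) = mex{0} = 1
g(4) = mex{0,1} = 2
g(5) = mex{1} = 0
g(6) = mex{1,2} = 0
g(7) = mex{0,2} = 1
g(8) = mex{0} = 1
So g(8) = 1.

1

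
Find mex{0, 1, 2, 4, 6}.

3

The values 0, 1, 2 are all present; 3 is the first non-negative integer missing from the set.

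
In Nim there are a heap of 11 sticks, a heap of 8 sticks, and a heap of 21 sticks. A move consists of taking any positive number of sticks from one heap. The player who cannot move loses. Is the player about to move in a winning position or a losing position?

Winning position

Compute the nim-sum pairwise:
11 XOR 8 = 3
3 XOR 21 = 22
The nim-sum is 22 ≠ 0, so this is an N-position: the player to move can win.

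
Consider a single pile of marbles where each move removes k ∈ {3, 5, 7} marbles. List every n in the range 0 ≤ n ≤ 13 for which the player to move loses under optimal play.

0, 1, 2, 10, 11, 12

Compute g(0), g(1), … for moves {3, 5, 7}:
g(0) = mex{} = 0
g(1) = mex{} = 0
g(2) = mex{} = 0
g(3) = mex{0} = 1
g(4) = mex{0} = 1
g(5) = mex{0} = 1
g(6) = mex{0,1} = 2
g(7) = mex{0,1} = 2
g(8) = mex{0,1} = 2
g(9) = mex{0,1,2} = 3
g(10) = mex{1,2} = 0
g(11) = mex{1,2} = 0
g(12) = mex{1,2,3} = 0
g(13) = mex{0,2} = 1
The P-positions (g = 0) in 0..13 are 0, 1, 2, 10, 11, 12.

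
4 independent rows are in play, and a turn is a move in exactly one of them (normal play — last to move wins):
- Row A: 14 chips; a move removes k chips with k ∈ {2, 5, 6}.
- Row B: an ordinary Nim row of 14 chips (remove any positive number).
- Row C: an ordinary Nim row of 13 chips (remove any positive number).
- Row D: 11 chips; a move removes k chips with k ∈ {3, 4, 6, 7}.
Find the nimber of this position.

Grundy values for row A (subtraction set {2, 5, 6}):
k:     0  1  2  3  4  5  6  7  8  9 10 11 12 13 14
g(k):  0  0  1  1  0  2  1  3  0  2  1  0  0  1  1
So g(14) = 1.
Row B is a plain Nim row of size 14, so its Grundy value is 14.
Row C is a plain Nim row of size 13, so its Grundy value is 13.
For row D, compute g(0), g(1), … with moves {3, 4, 6, 7}:
k:     0  1  2  3  4  5  6  7  8  9 10 11
g(k):  0  0  0  1  1  1  2  2  2  3  0  0
So g(11) = 0.
The value of a disjunctive sum is the nim-sum of the parts.
Combined value = 1 ⊕ 14 ⊕ 13 ⊕ 0 = 2.

2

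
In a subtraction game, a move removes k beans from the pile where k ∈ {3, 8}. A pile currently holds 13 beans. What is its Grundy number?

0

Compute g(0), g(1), … for moves {3, 8}:
k:     0  1  2  3  4  5  6  7  8  9 10 11 12 13
g(k):  0  0  0  1  1  1  0  0  2  1  1  0  0  0
So g(13) = 0.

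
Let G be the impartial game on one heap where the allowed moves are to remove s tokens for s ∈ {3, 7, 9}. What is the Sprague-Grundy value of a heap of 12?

Build the Grundy sequence with g(k) = mex{g(k−s) : s ∈ {3, 7, 9}, s ≤ k}:
k:     0  1  2  3  4  5  6  7  8  9 10 11 12
g(k):  0  0  0  1  1  1  0  2  2  1  3  3  0
So g(12) = 0.

0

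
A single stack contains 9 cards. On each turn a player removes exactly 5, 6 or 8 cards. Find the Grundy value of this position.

Compute g(0), g(1), … for moves {5, 6, 8}:
g(0) = mex{} = 0
g(1) = mex{} = 0
g(2) = mex{} = 0
g(3) = mex{} = 0
g(4) = mex{} = 0
g(5) = mex{0} = 1
g(6) = mex{0} = 1
g(7) = mex{0} = 1
g(8) = mex{0} = 1
g(9) = mex{0} = 1
So g(9) = 1.

1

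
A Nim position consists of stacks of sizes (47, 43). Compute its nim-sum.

Compute the nim-sum pairwise:
47 ^ 43 = 4

4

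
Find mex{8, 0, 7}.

1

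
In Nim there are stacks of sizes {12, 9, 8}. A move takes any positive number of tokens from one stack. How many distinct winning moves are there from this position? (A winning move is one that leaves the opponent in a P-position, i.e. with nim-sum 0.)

3

In binary:
  1100  (12)
  1001  (9)
  1000  (8)
  ----
  1101  (13)
The overall nim-sum is X = 13. A stack of size p has a winning move iff p XOR X < p (reduce it to p XOR X).
  12: 12 XOR 13 = 1 < 12 — winning move (to 1).
  9: 9 XOR 13 = 4 < 9 — winning move (to 4).
  8: 8 XOR 13 = 5 < 8 — winning move (to 5).
That gives 3 winning moves.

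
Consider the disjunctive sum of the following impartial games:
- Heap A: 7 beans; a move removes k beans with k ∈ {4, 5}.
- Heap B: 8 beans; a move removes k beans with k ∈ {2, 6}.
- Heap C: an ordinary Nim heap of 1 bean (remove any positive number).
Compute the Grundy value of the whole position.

0

For heap A, compute g(0), g(1), … with moves {4, 5}:
g(0) = mex{} = 0
g(1) = mex{} = 0
g(2) = mex{} = 0
g(3) = mex{} = 0
g(4) = mex{0} = 1
g(5) = mex{0} = 1
g(6) = mex{0} = 1
g(7) = mex{0} = 1
So g(7) = 1.
For heap B, compute g(0), g(1), … with moves {2, 6}:
g(0) = mex{} = 0
g(1) = mex{} = 0
g(2) = mex{0} = 1
g(3) = mex{0} = 1
g(4) = mex{1} = 0
g(5) = mex{1} = 0
g(6) = mex{0} = 1
g(7) = mex{0} = 1
g(8) = mex{1} = 0
So g(8) = 0.
Heap C is a plain Nim heap of size 1, so its Grundy value is 1.
By the Sprague-Grundy theorem, the Grundy value of a sum of independent games is the XOR of the component values.
Combined value = 1 ⊕ 0 ⊕ 1 = 0.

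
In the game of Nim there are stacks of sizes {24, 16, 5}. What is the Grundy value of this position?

Nim-sum: 24 XOR 16 XOR 5 = 13.

13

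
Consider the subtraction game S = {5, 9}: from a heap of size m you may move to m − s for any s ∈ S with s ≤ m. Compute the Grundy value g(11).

Compute g(0), g(1), … for moves {5, 9}:
g(0) = mex{} = 0
g(1) = mex{} = 0
g(2) = mex{} = 0
g(3) = mex{} = 0
g(4) = mex{} = 0
g(5) = mex{0} = 1
g(6) = mex{0} = 1
g(7) = mex{0} = 1
g(8) = mex{0} = 1
g(9) = mex{0} = 1
g(10) = mex{0,1} = 2
g(11) = mex{0,1} = 2
So g(11) = 2.

2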